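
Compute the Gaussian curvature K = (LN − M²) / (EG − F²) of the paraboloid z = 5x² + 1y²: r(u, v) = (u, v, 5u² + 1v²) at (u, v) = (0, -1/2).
K = 5

Coefficients of the first fundamental form: E = 100*u^2 + 1, F = 20*u*v, G = 4*v^2 + 1.
Coefficients of the second fundamental form: L = 10/sqrt(100*u^2 + 4*v^2 + 1), M = 0, N = 2/sqrt(100*u^2 + 4*v^2 + 1).
Assemble K = (LN − M²)/(EG − F²) = 20/(10000*u^4 + 800*u^2*v^2 + 200*u^2 + 16*v^4 + 8*v^2 + 1). At (u, v) = (0, -1/2): K = 5.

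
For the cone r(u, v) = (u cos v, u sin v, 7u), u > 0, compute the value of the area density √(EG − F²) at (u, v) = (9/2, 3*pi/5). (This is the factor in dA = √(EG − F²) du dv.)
√(EG − F²)|_{(9/2, 3*pi/5)} = 45*sqrt(2)/2

E = 50, F = 0, G = u^2, so EG − F² = 50*u^2. Taking the positive square root: √(EG − F²) = 5*sqrt(2)*Abs(u). At (u, v) = (9/2, 3*pi/5): 45*sqrt(2)/2.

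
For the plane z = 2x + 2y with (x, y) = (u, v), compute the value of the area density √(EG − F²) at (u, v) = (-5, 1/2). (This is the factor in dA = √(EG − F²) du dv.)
√(EG − F²)|_{(-5, 1/2)} = 3

E = 5, F = 4, G = 5, so EG − F² = 9. Taking the positive square root: √(EG − F²) = 3. At (u, v) = (-5, 1/2): 3.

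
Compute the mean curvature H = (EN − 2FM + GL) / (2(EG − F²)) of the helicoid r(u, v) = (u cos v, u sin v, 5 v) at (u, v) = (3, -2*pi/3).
H = 0

With E = 1, F = 0, G = u^2 + 25, L = 0, M = -5/sqrt(u^2 + 25), N = 0, assemble
  H = (EN − 2FM + GL) / (2(EG − F²)) = 0.
At (u, v) = (3, -2*pi/3): H = 0.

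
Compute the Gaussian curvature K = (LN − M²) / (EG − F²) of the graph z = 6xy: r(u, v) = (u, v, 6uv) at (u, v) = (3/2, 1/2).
K = -36/8281

Coefficients of the first fundamental form: E = 36*v^2 + 1, F = 36*u*v, G = 36*u^2 + 1.
Coefficients of the second fundamental form: L = 0, M = 6/sqrt(36*u^2 + 36*v^2 + 1), N = 0.
Assemble K = (LN − M²)/(EG − F²) = -36/(1296*u^4 + 2592*u^2*v^2 + 72*u^2 + 1296*v^4 + 72*v^2 + 1). At (u, v) = (3/2, 1/2): K = -36/8281.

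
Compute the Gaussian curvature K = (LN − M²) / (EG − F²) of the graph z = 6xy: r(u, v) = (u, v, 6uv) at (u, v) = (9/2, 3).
K = -9/277729

Coefficients of the first fundamental form: E = 36*v^2 + 1, F = 36*u*v, G = 36*u^2 + 1.
Coefficients of the second fundamental form: L = 0, M = 6/sqrt(36*u^2 + 36*v^2 + 1), N = 0.
Assemble K = (LN − M²)/(EG − F²) = -36/(1296*u^4 + 2592*u^2*v^2 + 72*u^2 + 1296*v^4 + 72*v^2 + 1). At (u, v) = (9/2, 3): K = -9/277729.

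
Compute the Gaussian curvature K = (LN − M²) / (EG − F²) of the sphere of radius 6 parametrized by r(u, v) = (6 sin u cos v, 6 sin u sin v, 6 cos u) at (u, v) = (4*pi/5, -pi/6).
K = 1/36

Coefficients of the first fundamental form: E = 36, F = 0, G = 36*sin(u)^2.
Coefficients of the second fundamental form: L = -6*sin(u)/Abs(sin(u)), M = 0, N = -6*sin(u)^3/Abs(sin(u)).
Assemble K = (LN − M²)/(EG − F²) = 1/36. At (u, v) = (4*pi/5, -pi/6): K = 1/36.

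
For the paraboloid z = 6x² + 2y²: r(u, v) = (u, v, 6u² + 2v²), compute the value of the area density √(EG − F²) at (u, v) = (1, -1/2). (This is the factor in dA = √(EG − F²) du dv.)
√(EG − F²)|_{(1, -1/2)} = sqrt(149)

E = 144*u^2 + 1, F = 48*u*v, G = 16*v^2 + 1, so EG − F² = 144*u^2 + 16*v^2 + 1. Taking the positive square root: √(EG − F²) = sqrt(144*u^2 + 16*v^2 + 1). At (u, v) = (1, -1/2): sqrt(149).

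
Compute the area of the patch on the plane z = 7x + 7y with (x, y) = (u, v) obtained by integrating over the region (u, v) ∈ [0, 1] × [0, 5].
Area = 15*sqrt(11)

Area = ∫∫ √(EG − F²) du dv with √(EG − F²) = 3*sqrt(11). Integrating over [0, 1] × [0, 5] gives 15*sqrt(11).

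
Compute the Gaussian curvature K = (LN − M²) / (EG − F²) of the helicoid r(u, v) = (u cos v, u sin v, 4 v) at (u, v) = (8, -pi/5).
K = -1/400

Coefficients of the first fundamental form: E = 1, F = 0, G = u^2 + 16.
Coefficients of the second fundamental form: L = 0, M = -4/sqrt(u^2 + 16), N = 0.
Assemble K = (LN − M²)/(EG − F²) = -16/(u^2 + 16)^2. At (u, v) = (8, -pi/5): K = -1/400.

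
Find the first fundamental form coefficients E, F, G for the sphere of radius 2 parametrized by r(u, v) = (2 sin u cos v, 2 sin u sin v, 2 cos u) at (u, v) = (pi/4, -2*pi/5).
E = 4;  F = 0;  G = 2

Partials: r_u = (2*cos(u)*cos(v), 2*sin(v)*cos(u), -2*sin(u)), r_v = (-2*sin(u)*sin(v), 2*sin(u)*cos(v), 0). As functions of (u, v):
  E = r_u · r_u = 4,
  F = r_u · r_v = 0,
  G = r_v · r_v = 4*sin(u)^2.
Evaluating at (u, v) = (pi/4, -2*pi/5): E = 4, F = 0, G = 2.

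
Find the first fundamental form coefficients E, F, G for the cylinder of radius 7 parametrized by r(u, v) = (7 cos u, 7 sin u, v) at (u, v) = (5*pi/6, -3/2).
E = 49;  F = 0;  G = 1

Partials: r_u = (-7*sin(u), 7*cos(u), 0), r_v = (0, 0, 1). As functions of (u, v):
  E = r_u · r_u = 49,
  F = r_u · r_v = 0,
  G = r_v · r_v = 1.
Evaluating at (u, v) = (5*pi/6, -3/2): E = 49, F = 0, G = 1.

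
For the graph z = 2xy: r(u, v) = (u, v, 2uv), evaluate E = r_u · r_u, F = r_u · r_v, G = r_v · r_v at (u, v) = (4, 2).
E = 17;  F = 32;  G = 65

Partials: r_u = (1, 0, 2*v), r_v = (0, 1, 2*u). As functions of (u, v):
  E = r_u · r_u = 4*v^2 + 1,
  F = r_u · r_v = 4*u*v,
  G = r_v · r_v = 4*u^2 + 1.
Evaluating at (u, v) = (4, 2): E = 17, F = 32, G = 65.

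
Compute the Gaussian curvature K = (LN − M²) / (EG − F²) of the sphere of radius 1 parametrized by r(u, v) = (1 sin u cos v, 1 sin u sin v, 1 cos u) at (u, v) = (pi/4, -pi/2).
K = 1

Coefficients of the first fundamental form: E = 1, F = 0, G = sin(u)^2.
Coefficients of the second fundamental form: L = -sin(u)/Abs(sin(u)), M = 0, N = -sin(u)^3/Abs(sin(u)).
Assemble K = (LN − M²)/(EG − F²) = 1. At (u, v) = (pi/4, -pi/2): K = 1.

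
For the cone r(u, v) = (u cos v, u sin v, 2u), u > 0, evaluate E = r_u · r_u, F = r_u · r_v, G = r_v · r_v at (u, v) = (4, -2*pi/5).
E = 5;  F = 0;  G = 16

Partials: r_u = (cos(v), sin(v), 2), r_v = (-u*sin(v), u*cos(v), 0). As functions of (u, v):
  E = r_u · r_u = 5,
  F = r_u · r_v = 0,
  G = r_v · r_v = u^2.
Evaluating at (u, v) = (4, -2*pi/5): E = 5, F = 0, G = 16.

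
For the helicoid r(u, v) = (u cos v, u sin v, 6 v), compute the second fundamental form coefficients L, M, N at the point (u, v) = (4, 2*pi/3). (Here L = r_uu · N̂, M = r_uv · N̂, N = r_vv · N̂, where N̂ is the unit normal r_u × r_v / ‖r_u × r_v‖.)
L = 0;  M = -3*sqrt(13)/13;  N = 0

Compute the unit normal N̂(u, v) = (6*sin(v)/sqrt(u^2 + 36), -6*cos(v)/sqrt(u^2 + 36), u/sqrt(u^2 + 36)), and the second partials r_uu, r_uv, r_vv. Take dot products:
  L(u, v) = r_uu · N̂ = 0,
  M(u, v) = r_uv · N̂ = -6/sqrt(u^2 + 36),
  N(u, v) = r_vv · N̂ = 0.
Evaluating at (u, v) = (4, 2*pi/3):
  L = 0, M = -3*sqrt(13)/13, N = 0.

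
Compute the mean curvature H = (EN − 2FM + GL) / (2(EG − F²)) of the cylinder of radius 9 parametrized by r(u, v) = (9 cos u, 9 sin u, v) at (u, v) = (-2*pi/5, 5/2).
H = -1/18

With E = 81, F = 0, G = 1, L = -9, M = 0, N = 0, assemble
  H = (EN − 2FM + GL) / (2(EG − F²)) = -1/18.
At (u, v) = (-2*pi/5, 5/2): H = -1/18.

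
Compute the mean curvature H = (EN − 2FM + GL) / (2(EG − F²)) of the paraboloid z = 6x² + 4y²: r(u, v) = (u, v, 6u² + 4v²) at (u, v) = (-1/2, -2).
H = 1690*sqrt(293)/85849

With E = 144*u^2 + 1, F = 96*u*v, G = 64*v^2 + 1, L = 12/sqrt(144*u^2 + 64*v^2 + 1), M = 0, N = 8/sqrt(144*u^2 + 64*v^2 + 1), assemble
  H = (EN − 2FM + GL) / (2(EG − F²)) = 2*(288*u^2 + 192*v^2 + 5)/(144*u^2 + 64*v^2 + 1)^(3/2).
At (u, v) = (-1/2, -2): H = 1690*sqrt(293)/85849.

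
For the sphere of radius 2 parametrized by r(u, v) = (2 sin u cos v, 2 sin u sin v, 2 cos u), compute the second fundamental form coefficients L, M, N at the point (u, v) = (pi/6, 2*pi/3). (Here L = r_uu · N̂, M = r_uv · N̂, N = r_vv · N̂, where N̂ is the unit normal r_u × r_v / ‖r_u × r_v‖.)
L = -2;  M = 0;  N = -1/2

Compute the unit normal N̂(u, v) = (sin(u)^2*cos(v)/Abs(sin(u)), sin(u)^2*sin(v)/Abs(sin(u)), sin(2*u)/(2*Abs(sin(u)))), and the second partials r_uu, r_uv, r_vv. Take dot products:
  L(u, v) = r_uu · N̂ = -2*sin(u)/Abs(sin(u)),
  M(u, v) = r_uv · N̂ = 0,
  N(u, v) = r_vv · N̂ = -2*sin(u)^3/Abs(sin(u)).
Evaluating at (u, v) = (pi/6, 2*pi/3):
  L = -2, M = 0, N = -1/2.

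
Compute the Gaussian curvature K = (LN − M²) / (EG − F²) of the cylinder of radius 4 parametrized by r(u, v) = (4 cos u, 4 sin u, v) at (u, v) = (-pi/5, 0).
K = 0

Coefficients of the first fundamental form: E = 16, F = 0, G = 1.
Coefficients of the second fundamental form: L = -4, M = 0, N = 0.
Assemble K = (LN − M²)/(EG − F²) = 0. At (u, v) = (-pi/5, 0): K = 0.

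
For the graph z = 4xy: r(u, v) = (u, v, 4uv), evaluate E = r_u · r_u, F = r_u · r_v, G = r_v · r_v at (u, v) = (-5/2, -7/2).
E = 197;  F = 140;  G = 101

Partials: r_u = (1, 0, 4*v), r_v = (0, 1, 4*u). As functions of (u, v):
  E = r_u · r_u = 16*v^2 + 1,
  F = r_u · r_v = 16*u*v,
  G = r_v · r_v = 16*u^2 + 1.
Evaluating at (u, v) = (-5/2, -7/2): E = 197, F = 140, G = 101.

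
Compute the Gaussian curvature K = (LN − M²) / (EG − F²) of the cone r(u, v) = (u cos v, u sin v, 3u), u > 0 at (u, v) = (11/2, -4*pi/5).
K = 0

Coefficients of the first fundamental form: E = 10, F = 0, G = u^2.
Coefficients of the second fundamental form: L = 0, M = 0, N = 3*sqrt(10)*u^2/(10*Abs(u)).
Assemble K = (LN − M²)/(EG − F²) = 0. At (u, v) = (11/2, -4*pi/5): K = 0.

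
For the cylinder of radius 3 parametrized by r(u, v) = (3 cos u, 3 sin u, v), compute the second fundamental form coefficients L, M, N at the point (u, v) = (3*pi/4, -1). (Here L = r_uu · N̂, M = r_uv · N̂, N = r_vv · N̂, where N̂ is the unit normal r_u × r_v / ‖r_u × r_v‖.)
L = -3;  M = 0;  N = 0

Compute the unit normal N̂(u, v) = (cos(u), sin(u), 0), and the second partials r_uu, r_uv, r_vv. Take dot products:
  L(u, v) = r_uu · N̂ = -3,
  M(u, v) = r_uv · N̂ = 0,
  N(u, v) = r_vv · N̂ = 0.
Evaluating at (u, v) = (3*pi/4, -1):
  L = -3, M = 0, N = 0.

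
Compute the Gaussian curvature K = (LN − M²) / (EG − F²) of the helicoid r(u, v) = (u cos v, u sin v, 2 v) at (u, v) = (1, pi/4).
K = -4/25

Coefficients of the first fundamental form: E = 1, F = 0, G = u^2 + 4.
Coefficients of the second fundamental form: L = 0, M = -2/sqrt(u^2 + 4), N = 0.
Assemble K = (LN − M²)/(EG − F²) = -4/(u^2 + 4)^2. At (u, v) = (1, pi/4): K = -4/25.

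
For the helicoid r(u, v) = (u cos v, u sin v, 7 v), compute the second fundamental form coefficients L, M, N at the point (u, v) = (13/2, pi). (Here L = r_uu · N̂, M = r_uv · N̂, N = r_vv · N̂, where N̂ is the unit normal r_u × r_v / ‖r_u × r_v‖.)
L = 0;  M = -14*sqrt(365)/365;  N = 0

Compute the unit normal N̂(u, v) = (7*sin(v)/sqrt(u^2 + 49), -7*cos(v)/sqrt(u^2 + 49), u/sqrt(u^2 + 49)), and the second partials r_uu, r_uv, r_vv. Take dot products:
  L(u, v) = r_uu · N̂ = 0,
  M(u, v) = r_uv · N̂ = -7/sqrt(u^2 + 49),
  N(u, v) = r_vv · N̂ = 0.
Evaluating at (u, v) = (13/2, pi):
  L = 0, M = -14*sqrt(365)/365, N = 0.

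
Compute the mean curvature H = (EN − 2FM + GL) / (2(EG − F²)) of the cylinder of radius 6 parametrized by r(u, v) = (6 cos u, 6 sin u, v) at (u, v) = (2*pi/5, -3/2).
H = -1/12

With E = 36, F = 0, G = 1, L = -6, M = 0, N = 0, assemble
  H = (EN − 2FM + GL) / (2(EG − F²)) = -1/12.
At (u, v) = (2*pi/5, -3/2): H = -1/12.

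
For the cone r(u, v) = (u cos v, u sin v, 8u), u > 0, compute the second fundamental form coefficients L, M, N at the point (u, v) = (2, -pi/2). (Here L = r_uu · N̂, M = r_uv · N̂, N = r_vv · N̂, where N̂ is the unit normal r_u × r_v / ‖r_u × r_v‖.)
L = 0;  M = 0;  N = 16*sqrt(65)/65

Compute the unit normal N̂(u, v) = (-8*sqrt(65)*u*cos(v)/(65*Abs(u)), -8*sqrt(65)*u*sin(v)/(65*Abs(u)), sqrt(65)*u/(65*Abs(u))), and the second partials r_uu, r_uv, r_vv. Take dot products:
  L(u, v) = r_uu · N̂ = 0,
  M(u, v) = r_uv · N̂ = 0,
  N(u, v) = r_vv · N̂ = 8*sqrt(65)*u^2/(65*Abs(u)).
Evaluating at (u, v) = (2, -pi/2):
  L = 0, M = 0, N = 16*sqrt(65)/65.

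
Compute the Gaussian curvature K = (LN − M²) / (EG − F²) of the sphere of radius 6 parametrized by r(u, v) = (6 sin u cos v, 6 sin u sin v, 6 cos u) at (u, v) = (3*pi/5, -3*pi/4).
K = 1/36

Coefficients of the first fundamental form: E = 36, F = 0, G = 36*sin(u)^2.
Coefficients of the second fundamental form: L = -6*sin(u)/Abs(sin(u)), M = 0, N = -6*sin(u)^3/Abs(sin(u)).
Assemble K = (LN − M²)/(EG − F²) = 1/36. At (u, v) = (3*pi/5, -3*pi/4): K = 1/36.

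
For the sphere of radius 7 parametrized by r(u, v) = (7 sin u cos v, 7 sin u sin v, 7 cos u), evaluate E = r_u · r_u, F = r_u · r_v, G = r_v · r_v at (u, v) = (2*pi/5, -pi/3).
E = 49;  F = 0;  G = 49*sqrt(5)/8 + 245/8

Partials: r_u = (7*cos(u)*cos(v), 7*sin(v)*cos(u), -7*sin(u)), r_v = (-7*sin(u)*sin(v), 7*sin(u)*cos(v), 0). As functions of (u, v):
  E = r_u · r_u = 49,
  F = r_u · r_v = 0,
  G = r_v · r_v = 49*sin(u)^2.
Evaluating at (u, v) = (2*pi/5, -pi/3): E = 49, F = 0, G = 49*sqrt(5)/8 + 245/8.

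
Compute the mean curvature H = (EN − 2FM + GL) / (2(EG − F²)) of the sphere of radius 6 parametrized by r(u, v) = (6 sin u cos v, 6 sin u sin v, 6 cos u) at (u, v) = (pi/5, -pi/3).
H = -1/6

With E = 36, F = 0, G = 36*sin(u)^2, L = -6*sin(u)/Abs(sin(u)), M = 0, N = -6*sin(u)^3/Abs(sin(u)), assemble
  H = (EN − 2FM + GL) / (2(EG − F²)) = -sin(u)/(6*Abs(sin(u))).
At (u, v) = (pi/5, -pi/3): H = -1/6.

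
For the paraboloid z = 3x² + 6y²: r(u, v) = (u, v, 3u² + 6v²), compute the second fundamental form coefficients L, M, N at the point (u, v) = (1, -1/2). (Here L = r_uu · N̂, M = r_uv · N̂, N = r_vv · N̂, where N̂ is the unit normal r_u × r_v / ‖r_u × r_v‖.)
L = 6*sqrt(73)/73;  M = 0;  N = 12*sqrt(73)/73

Compute the unit normal N̂(u, v) = (-6*u/sqrt(36*u^2 + 144*v^2 + 1), -12*v/sqrt(36*u^2 + 144*v^2 + 1), 1/sqrt(36*u^2 + 144*v^2 + 1)), and the second partials r_uu, r_uv, r_vv. Take dot products:
  L(u, v) = r_uu · N̂ = 6/sqrt(36*u^2 + 144*v^2 + 1),
  M(u, v) = r_uv · N̂ = 0,
  N(u, v) = r_vv · N̂ = 12/sqrt(36*u^2 + 144*v^2 + 1).
Evaluating at (u, v) = (1, -1/2):
  L = 6*sqrt(73)/73, M = 0, N = 12*sqrt(73)/73.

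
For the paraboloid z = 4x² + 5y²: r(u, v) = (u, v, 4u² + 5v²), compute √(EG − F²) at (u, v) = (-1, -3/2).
√(EG − F²)|_{(-1, -3/2)} = sqrt(290)

E = 64*u^2 + 1, F = 80*u*v, G = 100*v^2 + 1; EG − F² = 64*u^2 + 100*v^2 + 1; √(EG − F²) = sqrt(64*u^2 + 100*v^2 + 1). At the given point: sqrt(290).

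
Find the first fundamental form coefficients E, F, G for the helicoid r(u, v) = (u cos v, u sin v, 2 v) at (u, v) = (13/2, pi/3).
E = 1;  F = 0;  G = 185/4

Partials: r_u = (cos(v), sin(v), 0), r_v = (-u*sin(v), u*cos(v), 2). As functions of (u, v):
  E = r_u · r_u = 1,
  F = r_u · r_v = 0,
  G = r_v · r_v = u^2 + 4.
Evaluating at (u, v) = (13/2, pi/3): E = 1, F = 0, G = 185/4.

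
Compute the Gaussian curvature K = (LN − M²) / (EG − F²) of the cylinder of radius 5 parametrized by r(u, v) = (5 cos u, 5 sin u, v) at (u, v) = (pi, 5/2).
K = 0

Coefficients of the first fundamental form: E = 25, F = 0, G = 1.
Coefficients of the second fundamental form: L = -5, M = 0, N = 0.
Assemble K = (LN − M²)/(EG − F²) = 0. At (u, v) = (pi, 5/2): K = 0.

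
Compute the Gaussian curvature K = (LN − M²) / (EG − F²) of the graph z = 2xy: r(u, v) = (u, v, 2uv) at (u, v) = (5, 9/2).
K = -1/8281

Coefficients of the first fundamental form: E = 4*v^2 + 1, F = 4*u*v, G = 4*u^2 + 1.
Coefficients of the second fundamental form: L = 0, M = 2/sqrt(4*u^2 + 4*v^2 + 1), N = 0.
Assemble K = (LN − M²)/(EG − F²) = -4/(16*u^4 + 32*u^2*v^2 + 8*u^2 + 16*v^4 + 8*v^2 + 1). At (u, v) = (5, 9/2): K = -1/8281.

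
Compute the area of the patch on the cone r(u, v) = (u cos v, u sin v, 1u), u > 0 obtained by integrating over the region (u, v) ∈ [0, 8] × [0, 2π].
Area = 64*sqrt(2)*pi

Area = ∫∫ √(EG − F²) du dv with √(EG − F²) = sqrt(2)*Abs(u). Integrating over [0, 8] × [0, 2π] gives 64*sqrt(2)*pi.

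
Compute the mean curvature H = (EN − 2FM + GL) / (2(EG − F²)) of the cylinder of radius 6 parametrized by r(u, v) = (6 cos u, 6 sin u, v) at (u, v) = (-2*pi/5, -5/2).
H = -1/12

With E = 36, F = 0, G = 1, L = -6, M = 0, N = 0, assemble
  H = (EN − 2FM + GL) / (2(EG − F²)) = -1/12.
At (u, v) = (-2*pi/5, -5/2): H = -1/12.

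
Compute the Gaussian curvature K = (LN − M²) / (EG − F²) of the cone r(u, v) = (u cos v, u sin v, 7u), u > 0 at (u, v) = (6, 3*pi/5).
K = 0

Coefficients of the first fundamental form: E = 50, F = 0, G = u^2.
Coefficients of the second fundamental form: L = 0, M = 0, N = 7*sqrt(2)*u^2/(10*Abs(u)).
Assemble K = (LN − M²)/(EG − F²) = 0. At (u, v) = (6, 3*pi/5): K = 0.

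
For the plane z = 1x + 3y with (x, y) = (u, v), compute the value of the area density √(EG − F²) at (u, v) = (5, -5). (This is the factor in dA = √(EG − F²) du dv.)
√(EG − F²)|_{(5, -5)} = sqrt(11)

E = 2, F = 3, G = 10, so EG − F² = 11. Taking the positive square root: √(EG − F²) = sqrt(11). At (u, v) = (5, -5): sqrt(11).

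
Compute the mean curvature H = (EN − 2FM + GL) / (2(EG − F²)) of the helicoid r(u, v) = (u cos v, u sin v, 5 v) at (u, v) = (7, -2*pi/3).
H = 0

With E = 1, F = 0, G = u^2 + 25, L = 0, M = -5/sqrt(u^2 + 25), N = 0, assemble
  H = (EN − 2FM + GL) / (2(EG − F²)) = 0.
At (u, v) = (7, -2*pi/3): H = 0.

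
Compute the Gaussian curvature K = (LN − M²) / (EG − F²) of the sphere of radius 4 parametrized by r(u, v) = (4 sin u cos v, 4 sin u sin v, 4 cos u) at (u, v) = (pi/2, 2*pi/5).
K = 1/16

Coefficients of the first fundamental form: E = 16, F = 0, G = 16*sin(u)^2.
Coefficients of the second fundamental form: L = -4*sin(u)/Abs(sin(u)), M = 0, N = -4*sin(u)^3/Abs(sin(u)).
Assemble K = (LN − M²)/(EG − F²) = 1/16. At (u, v) = (pi/2, 2*pi/5): K = 1/16.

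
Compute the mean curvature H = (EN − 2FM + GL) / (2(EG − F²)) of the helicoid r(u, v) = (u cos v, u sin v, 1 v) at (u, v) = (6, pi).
H = 0

With E = 1, F = 0, G = u^2 + 1, L = 0, M = -1/sqrt(u^2 + 1), N = 0, assemble
  H = (EN − 2FM + GL) / (2(EG − F²)) = 0.
At (u, v) = (6, pi): H = 0.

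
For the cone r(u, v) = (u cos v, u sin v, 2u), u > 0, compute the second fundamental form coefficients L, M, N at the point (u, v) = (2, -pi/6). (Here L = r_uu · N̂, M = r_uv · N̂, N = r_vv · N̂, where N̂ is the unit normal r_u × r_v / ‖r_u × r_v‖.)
L = 0;  M = 0;  N = 4*sqrt(5)/5

Compute the unit normal N̂(u, v) = (-2*sqrt(5)*u*cos(v)/(5*Abs(u)), -2*sqrt(5)*u*sin(v)/(5*Abs(u)), sqrt(5)*u/(5*Abs(u))), and the second partials r_uu, r_uv, r_vv. Take dot products:
  L(u, v) = r_uu · N̂ = 0,
  M(u, v) = r_uv · N̂ = 0,
  N(u, v) = r_vv · N̂ = 2*sqrt(5)*u^2/(5*Abs(u)).
Evaluating at (u, v) = (2, -pi/6):
  L = 0, M = 0, N = 4*sqrt(5)/5.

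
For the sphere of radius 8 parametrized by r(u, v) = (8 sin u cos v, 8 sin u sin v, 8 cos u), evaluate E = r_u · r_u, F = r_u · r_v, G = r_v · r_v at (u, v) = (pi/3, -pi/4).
E = 64;  F = 0;  G = 48

Partials: r_u = (8*cos(u)*cos(v), 8*sin(v)*cos(u), -8*sin(u)), r_v = (-8*sin(u)*sin(v), 8*sin(u)*cos(v), 0). As functions of (u, v):
  E = r_u · r_u = 64,
  F = r_u · r_v = 0,
  G = r_v · r_v = 64*sin(u)^2.
Evaluating at (u, v) = (pi/3, -pi/4): E = 64, F = 0, G = 48.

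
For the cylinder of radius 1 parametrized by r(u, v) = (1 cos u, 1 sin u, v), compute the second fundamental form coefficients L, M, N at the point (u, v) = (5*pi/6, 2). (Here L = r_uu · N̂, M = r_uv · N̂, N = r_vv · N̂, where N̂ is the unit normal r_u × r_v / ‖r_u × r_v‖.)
L = -1;  M = 0;  N = 0

Compute the unit normal N̂(u, v) = (cos(u), sin(u), 0), and the second partials r_uu, r_uv, r_vv. Take dot products:
  L(u, v) = r_uu · N̂ = -1,
  M(u, v) = r_uv · N̂ = 0,
  N(u, v) = r_vv · N̂ = 0.
Evaluating at (u, v) = (5*pi/6, 2):
  L = -1, M = 0, N = 0.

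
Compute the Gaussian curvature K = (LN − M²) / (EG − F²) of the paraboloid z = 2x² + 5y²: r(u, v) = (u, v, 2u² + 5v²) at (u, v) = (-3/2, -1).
K = 40/18769

Coefficients of the first fundamental form: E = 16*u^2 + 1, F = 40*u*v, G = 100*v^2 + 1.
Coefficients of the second fundamental form: L = 4/sqrt(16*u^2 + 100*v^2 + 1), M = 0, N = 10/sqrt(16*u^2 + 100*v^2 + 1).
Assemble K = (LN − M²)/(EG − F²) = 40/(256*u^4 + 3200*u^2*v^2 + 32*u^2 + 10000*v^4 + 200*v^2 + 1). At (u, v) = (-3/2, -1): K = 40/18769.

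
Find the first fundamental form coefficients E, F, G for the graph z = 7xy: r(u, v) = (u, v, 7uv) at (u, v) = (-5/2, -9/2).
E = 3973/4;  F = 2205/4;  G = 1229/4

Partials: r_u = (1, 0, 7*v), r_v = (0, 1, 7*u). As functions of (u, v):
  E = r_u · r_u = 49*v^2 + 1,
  F = r_u · r_v = 49*u*v,
  G = r_v · r_v = 49*u^2 + 1.
Evaluating at (u, v) = (-5/2, -9/2): E = 3973/4, F = 2205/4, G = 1229/4.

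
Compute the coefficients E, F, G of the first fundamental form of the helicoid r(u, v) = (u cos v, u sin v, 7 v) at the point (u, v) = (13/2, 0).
E = 1;  F = 0;  G = 365/4

Partials: r_u = (cos(v), sin(v), 0), r_v = (-u*sin(v), u*cos(v), 7). As functions of (u, v):
  E = r_u · r_u = 1,
  F = r_u · r_v = 0,
  G = r_v · r_v = u^2 + 49.
Evaluating at (u, v) = (13/2, 0): E = 1, F = 0, G = 365/4.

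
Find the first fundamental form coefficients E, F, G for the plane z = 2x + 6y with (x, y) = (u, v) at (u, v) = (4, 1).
E = 5;  F = 12;  G = 37

Partials: r_u = (1, 0, 2), r_v = (0, 1, 6). As functions of (u, v):
  E = r_u · r_u = 5,
  F = r_u · r_v = 12,
  G = r_v · r_v = 37.
Evaluating at (u, v) = (4, 1): E = 5, F = 12, G = 37.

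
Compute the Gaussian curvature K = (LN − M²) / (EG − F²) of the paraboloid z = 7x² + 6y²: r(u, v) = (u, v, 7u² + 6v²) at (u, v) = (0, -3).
K = 168/1682209

Coefficients of the first fundamental form: E = 196*u^2 + 1, F = 168*u*v, G = 144*v^2 + 1.
Coefficients of the second fundamental form: L = 14/sqrt(196*u^2 + 144*v^2 + 1), M = 0, N = 12/sqrt(196*u^2 + 144*v^2 + 1).
Assemble K = (LN − M²)/(EG − F²) = 168/(38416*u^4 + 56448*u^2*v^2 + 392*u^2 + 20736*v^4 + 288*v^2 + 1). At (u, v) = (0, -3): K = 168/1682209.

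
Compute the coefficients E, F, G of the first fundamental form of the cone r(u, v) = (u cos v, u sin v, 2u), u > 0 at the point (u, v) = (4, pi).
E = 5;  F = 0;  G = 16

Partials: r_u = (cos(v), sin(v), 2), r_v = (-u*sin(v), u*cos(v), 0). As functions of (u, v):
  E = r_u · r_u = 5,
  F = r_u · r_v = 0,
  G = r_v · r_v = u^2.
Evaluating at (u, v) = (4, pi): E = 5, F = 0, G = 16.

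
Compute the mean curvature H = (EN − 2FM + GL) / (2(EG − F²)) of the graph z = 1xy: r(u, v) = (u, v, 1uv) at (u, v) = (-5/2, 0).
H = 0

With E = v^2 + 1, F = u*v, G = u^2 + 1, L = 0, M = 1/sqrt(u^2 + v^2 + 1), N = 0, assemble
  H = (EN − 2FM + GL) / (2(EG − F²)) = -u*v/(u^2 + v^2 + 1)^(3/2).
At (u, v) = (-5/2, 0): H = 0.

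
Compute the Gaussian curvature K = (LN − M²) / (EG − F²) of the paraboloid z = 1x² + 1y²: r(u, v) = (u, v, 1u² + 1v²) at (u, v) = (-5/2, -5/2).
K = 4/2601

Coefficients of the first fundamental form: E = 4*u^2 + 1, F = 4*u*v, G = 4*v^2 + 1.
Coefficients of the second fundamental form: L = 2/sqrt(4*u^2 + 4*v^2 + 1), M = 0, N = 2/sqrt(4*u^2 + 4*v^2 + 1).
Assemble K = (LN − M²)/(EG − F²) = 4/(16*u^4 + 32*u^2*v^2 + 8*u^2 + 16*v^4 + 8*v^2 + 1). At (u, v) = (-5/2, -5/2): K = 4/2601.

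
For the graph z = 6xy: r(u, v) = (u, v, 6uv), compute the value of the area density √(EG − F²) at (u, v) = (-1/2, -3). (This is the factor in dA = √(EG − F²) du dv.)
√(EG − F²)|_{(-1/2, -3)} = sqrt(334)

E = 36*v^2 + 1, F = 36*u*v, G = 36*u^2 + 1, so EG − F² = 36*u^2 + 36*v^2 + 1. Taking the positive square root: √(EG − F²) = sqrt(36*u^2 + 36*v^2 + 1). At (u, v) = (-1/2, -3): sqrt(334).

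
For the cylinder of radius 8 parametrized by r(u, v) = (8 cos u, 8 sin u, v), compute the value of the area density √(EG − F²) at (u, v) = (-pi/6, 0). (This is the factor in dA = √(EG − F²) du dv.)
√(EG − F²)|_{(-pi/6, 0)} = 8

E = 64, F = 0, G = 1, so EG − F² = 64. Taking the positive square root: √(EG − F²) = 8. At (u, v) = (-pi/6, 0): 8.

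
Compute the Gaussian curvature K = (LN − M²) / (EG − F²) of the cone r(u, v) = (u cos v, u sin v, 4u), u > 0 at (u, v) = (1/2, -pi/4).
K = 0

Coefficients of the first fundamental form: E = 17, F = 0, G = u^2.
Coefficients of the second fundamental form: L = 0, M = 0, N = 4*sqrt(17)*u^2/(17*Abs(u)).
Assemble K = (LN − M²)/(EG − F²) = 0. At (u, v) = (1/2, -pi/4): K = 0.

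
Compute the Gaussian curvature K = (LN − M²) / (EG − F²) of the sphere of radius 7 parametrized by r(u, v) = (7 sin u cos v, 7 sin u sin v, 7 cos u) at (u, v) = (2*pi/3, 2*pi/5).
K = 1/49

Coefficients of the first fundamental form: E = 49, F = 0, G = 49*sin(u)^2.
Coefficients of the second fundamental form: L = -7*sin(u)/Abs(sin(u)), M = 0, N = -7*sin(u)^3/Abs(sin(u)).
Assemble K = (LN − M²)/(EG − F²) = 1/49. At (u, v) = (2*pi/3, 2*pi/5): K = 1/49.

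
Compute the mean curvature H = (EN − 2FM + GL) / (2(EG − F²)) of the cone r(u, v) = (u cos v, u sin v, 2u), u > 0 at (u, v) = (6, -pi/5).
H = sqrt(5)/30

With E = 5, F = 0, G = u^2, L = 0, M = 0, N = 2*sqrt(5)*u^2/(5*Abs(u)), assemble
  H = (EN − 2FM + GL) / (2(EG − F²)) = sqrt(5)/(5*Abs(u)).
At (u, v) = (6, -pi/5): H = sqrt(5)/30.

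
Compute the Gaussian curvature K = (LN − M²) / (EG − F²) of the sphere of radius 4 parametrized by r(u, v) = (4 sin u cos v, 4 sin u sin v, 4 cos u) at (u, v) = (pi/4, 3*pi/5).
K = 1/16

Coefficients of the first fundamental form: E = 16, F = 0, G = 16*sin(u)^2.
Coefficients of the second fundamental form: L = -4*sin(u)/Abs(sin(u)), M = 0, N = -4*sin(u)^3/Abs(sin(u)).
Assemble K = (LN − M²)/(EG − F²) = 1/16. At (u, v) = (pi/4, 3*pi/5): K = 1/16.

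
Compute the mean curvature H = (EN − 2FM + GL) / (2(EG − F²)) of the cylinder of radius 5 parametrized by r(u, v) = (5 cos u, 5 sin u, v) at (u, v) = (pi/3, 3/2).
H = -1/10

With E = 25, F = 0, G = 1, L = -5, M = 0, N = 0, assemble
  H = (EN − 2FM + GL) / (2(EG − F²)) = -1/10.
At (u, v) = (pi/3, 3/2): H = -1/10.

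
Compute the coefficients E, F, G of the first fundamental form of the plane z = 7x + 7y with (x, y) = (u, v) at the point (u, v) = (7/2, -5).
E = 50;  F = 49;  G = 50

Partials: r_u = (1, 0, 7), r_v = (0, 1, 7). As functions of (u, v):
  E = r_u · r_u = 50,
  F = r_u · r_v = 49,
  G = r_v · r_v = 50.
Evaluating at (u, v) = (7/2, -5): E = 50, F = 49, G = 50.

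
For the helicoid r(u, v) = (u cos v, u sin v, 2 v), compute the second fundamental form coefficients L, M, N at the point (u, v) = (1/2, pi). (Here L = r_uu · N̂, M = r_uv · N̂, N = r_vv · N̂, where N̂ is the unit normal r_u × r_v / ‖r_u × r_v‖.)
L = 0;  M = -4*sqrt(17)/17;  N = 0

Compute the unit normal N̂(u, v) = (2*sin(v)/sqrt(u^2 + 4), -2*cos(v)/sqrt(u^2 + 4), u/sqrt(u^2 + 4)), and the second partials r_uu, r_uv, r_vv. Take dot products:
  L(u, v) = r_uu · N̂ = 0,
  M(u, v) = r_uv · N̂ = -2/sqrt(u^2 + 4),
  N(u, v) = r_vv · N̂ = 0.
Evaluating at (u, v) = (1/2, pi):
  L = 0, M = -4*sqrt(17)/17, N = 0.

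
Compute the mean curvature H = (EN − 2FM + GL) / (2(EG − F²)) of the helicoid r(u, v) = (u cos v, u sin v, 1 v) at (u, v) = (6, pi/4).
H = 0

With E = 1, F = 0, G = u^2 + 1, L = 0, M = -1/sqrt(u^2 + 1), N = 0, assemble
  H = (EN − 2FM + GL) / (2(EG − F²)) = 0.
At (u, v) = (6, pi/4): H = 0.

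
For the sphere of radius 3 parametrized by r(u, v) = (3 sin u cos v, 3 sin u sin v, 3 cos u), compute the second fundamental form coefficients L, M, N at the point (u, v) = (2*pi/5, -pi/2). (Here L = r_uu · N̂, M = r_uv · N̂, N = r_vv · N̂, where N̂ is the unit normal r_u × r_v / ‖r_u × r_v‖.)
L = -3;  M = 0;  N = -15/8 - 3*sqrt(5)/8

Compute the unit normal N̂(u, v) = (sin(u)^2*cos(v)/Abs(sin(u)), sin(u)^2*sin(v)/Abs(sin(u)), sin(2*u)/(2*Abs(sin(u)))), and the second partials r_uu, r_uv, r_vv. Take dot products:
  L(u, v) = r_uu · N̂ = -3*sin(u)/Abs(sin(u)),
  M(u, v) = r_uv · N̂ = 0,
  N(u, v) = r_vv · N̂ = -3*sin(u)^3/Abs(sin(u)).
Evaluating at (u, v) = (2*pi/5, -pi/2):
  L = -3, M = 0, N = -15/8 - 3*sqrt(5)/8.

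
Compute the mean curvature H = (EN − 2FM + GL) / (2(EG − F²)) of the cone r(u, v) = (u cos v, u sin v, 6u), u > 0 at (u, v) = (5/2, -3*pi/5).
H = 6*sqrt(37)/185

With E = 37, F = 0, G = u^2, L = 0, M = 0, N = 6*sqrt(37)*u^2/(37*Abs(u)), assemble
  H = (EN − 2FM + GL) / (2(EG − F²)) = 3*sqrt(37)/(37*Abs(u)).
At (u, v) = (5/2, -3*pi/5): H = 6*sqrt(37)/185.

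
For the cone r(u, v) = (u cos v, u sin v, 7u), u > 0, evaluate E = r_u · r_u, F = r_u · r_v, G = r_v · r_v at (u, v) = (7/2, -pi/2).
E = 50;  F = 0;  G = 49/4

Partials: r_u = (cos(v), sin(v), 7), r_v = (-u*sin(v), u*cos(v), 0). As functions of (u, v):
  E = r_u · r_u = 50,
  F = r_u · r_v = 0,
  G = r_v · r_v = u^2.
Evaluating at (u, v) = (7/2, -pi/2): E = 50, F = 0, G = 49/4.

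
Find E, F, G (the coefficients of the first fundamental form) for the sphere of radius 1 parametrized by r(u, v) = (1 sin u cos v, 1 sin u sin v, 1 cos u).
E = 1;  F = 0;  G = sin(u)^2

Compute partials: r_u = (cos(u)*cos(v), sin(v)*cos(u), -sin(u)), r_v = (-sin(u)*sin(v), sin(u)*cos(v), 0). Then
  E = r_u · r_u = 1,
  F = r_u · r_v = 0,
  G = r_v · r_v = sin(u)^2.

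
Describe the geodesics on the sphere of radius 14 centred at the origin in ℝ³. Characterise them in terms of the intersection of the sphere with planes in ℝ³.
Geodesics on the sphere of radius 14 are great circles — circles of radius 14 obtained as the intersection of the sphere with planes through the origin (the centre of the sphere).

A curve α(t) of nonzero constant speed on the sphere of radius 14 is a geodesic iff its acceleration α̈ is everywhere normal to the surface, i.e. parallel to the radial vector α(t). Then d/dt(α × α̇) = α̇ × α̇ + α × α̈ = 0, so α × α̇ is a constant vector n ≠ 0 and α(t) · n = 0 for all t: α lies in the plane through the origin with normal n. The intersection of that plane with the sphere is a circle of radius 14 (a great circle). Conversely, a great circle traversed at constant speed has centripetal acceleration pointing at the origin, hence normal to the sphere, so every great circle is a geodesic.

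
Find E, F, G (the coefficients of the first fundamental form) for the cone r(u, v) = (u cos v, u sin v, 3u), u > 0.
E = 10;  F = 0;  G = u^2

Compute partials: r_u = (cos(v), sin(v), 3), r_v = (-u*sin(v), u*cos(v), 0). Then
  E = r_u · r_u = 10,
  F = r_u · r_v = 0,
  G = r_v · r_v = u^2.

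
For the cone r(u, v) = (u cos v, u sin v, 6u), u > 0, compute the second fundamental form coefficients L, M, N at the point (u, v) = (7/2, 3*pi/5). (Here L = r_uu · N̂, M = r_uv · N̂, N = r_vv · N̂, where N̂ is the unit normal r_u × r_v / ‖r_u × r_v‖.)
L = 0;  M = 0;  N = 21*sqrt(37)/37

Compute the unit normal N̂(u, v) = (-6*sqrt(37)*u*cos(v)/(37*Abs(u)), -6*sqrt(37)*u*sin(v)/(37*Abs(u)), sqrt(37)*u/(37*Abs(u))), and the second partials r_uu, r_uv, r_vv. Take dot products:
  L(u, v) = r_uu · N̂ = 0,
  M(u, v) = r_uv · N̂ = 0,
  N(u, v) = r_vv · N̂ = 6*sqrt(37)*u^2/(37*Abs(u)).
Evaluating at (u, v) = (7/2, 3*pi/5):
  L = 0, M = 0, N = 21*sqrt(37)/37.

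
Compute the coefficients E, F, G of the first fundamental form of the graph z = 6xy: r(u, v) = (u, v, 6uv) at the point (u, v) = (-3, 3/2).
E = 82;  F = -162;  G = 325

Partials: r_u = (1, 0, 6*v), r_v = (0, 1, 6*u). As functions of (u, v):
  E = r_u · r_u = 36*v^2 + 1,
  F = r_u · r_v = 36*u*v,
  G = r_v · r_v = 36*u^2 + 1.
Evaluating at (u, v) = (-3, 3/2): E = 82, F = -162, G = 325.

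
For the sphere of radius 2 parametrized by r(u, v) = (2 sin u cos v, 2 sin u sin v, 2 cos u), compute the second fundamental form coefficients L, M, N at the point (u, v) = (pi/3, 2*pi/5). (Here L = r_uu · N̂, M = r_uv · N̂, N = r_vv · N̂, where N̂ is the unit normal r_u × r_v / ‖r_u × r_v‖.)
L = -2;  M = 0;  N = -3/2

Compute the unit normal N̂(u, v) = (sin(u)^2*cos(v)/Abs(sin(u)), sin(u)^2*sin(v)/Abs(sin(u)), sin(2*u)/(2*Abs(sin(u)))), and the second partials r_uu, r_uv, r_vv. Take dot products:
  L(u, v) = r_uu · N̂ = -2*sin(u)/Abs(sin(u)),
  M(u, v) = r_uv · N̂ = 0,
  N(u, v) = r_vv · N̂ = -2*sin(u)^3/Abs(sin(u)).
Evaluating at (u, v) = (pi/3, 2*pi/5):
  L = -2, M = 0, N = -3/2.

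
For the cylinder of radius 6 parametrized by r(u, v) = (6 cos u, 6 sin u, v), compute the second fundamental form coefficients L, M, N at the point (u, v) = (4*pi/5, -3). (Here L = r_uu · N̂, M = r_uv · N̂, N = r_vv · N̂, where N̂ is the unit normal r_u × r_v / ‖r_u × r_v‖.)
L = -6;  M = 0;  N = 0

Compute the unit normal N̂(u, v) = (cos(u), sin(u), 0), and the second partials r_uu, r_uv, r_vv. Take dot products:
  L(u, v) = r_uu · N̂ = -6,
  M(u, v) = r_uv · N̂ = 0,
  N(u, v) = r_vv · N̂ = 0.
Evaluating at (u, v) = (4*pi/5, -3):
  L = -6, M = 0, N = 0.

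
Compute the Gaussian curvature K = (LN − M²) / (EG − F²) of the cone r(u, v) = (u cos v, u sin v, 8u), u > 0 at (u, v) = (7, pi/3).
K = 0

Coefficients of the first fundamental form: E = 65, F = 0, G = u^2.
Coefficients of the second fundamental form: L = 0, M = 0, N = 8*sqrt(65)*u^2/(65*Abs(u)).
Assemble K = (LN − M²)/(EG − F²) = 0. At (u, v) = (7, pi/3): K = 0.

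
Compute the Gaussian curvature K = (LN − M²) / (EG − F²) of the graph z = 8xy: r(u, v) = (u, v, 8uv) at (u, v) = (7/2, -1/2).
K = -64/641601

Coefficients of the first fundamental form: E = 64*v^2 + 1, F = 64*u*v, G = 64*u^2 + 1.
Coefficients of the second fundamental form: L = 0, M = 8/sqrt(64*u^2 + 64*v^2 + 1), N = 0.
Assemble K = (LN − M²)/(EG − F²) = -64/(4096*u^4 + 8192*u^2*v^2 + 128*u^2 + 4096*v^4 + 128*v^2 + 1). At (u, v) = (7/2, -1/2): K = -64/641601.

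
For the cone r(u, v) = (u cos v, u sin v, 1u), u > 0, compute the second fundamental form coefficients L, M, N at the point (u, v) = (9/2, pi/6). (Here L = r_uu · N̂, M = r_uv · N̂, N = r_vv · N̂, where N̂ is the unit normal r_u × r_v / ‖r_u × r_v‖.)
L = 0;  M = 0;  N = 9*sqrt(2)/4

Compute the unit normal N̂(u, v) = (-sqrt(2)*u*cos(v)/(2*Abs(u)), -sqrt(2)*u*sin(v)/(2*Abs(u)), sqrt(2)*u/(2*Abs(u))), and the second partials r_uu, r_uv, r_vv. Take dot products:
  L(u, v) = r_uu · N̂ = 0,
  M(u, v) = r_uv · N̂ = 0,
  N(u, v) = r_vv · N̂ = sqrt(2)*u^2/(2*Abs(u)).
Evaluating at (u, v) = (9/2, pi/6):
  L = 0, M = 0, N = 9*sqrt(2)/4.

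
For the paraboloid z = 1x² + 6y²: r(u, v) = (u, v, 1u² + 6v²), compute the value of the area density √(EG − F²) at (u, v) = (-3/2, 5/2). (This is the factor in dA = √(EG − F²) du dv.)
√(EG − F²)|_{(-3/2, 5/2)} = sqrt(910)

E = 4*u^2 + 1, F = 24*u*v, G = 144*v^2 + 1, so EG − F² = 4*u^2 + 144*v^2 + 1. Taking the positive square root: √(EG − F²) = sqrt(4*u^2 + 144*v^2 + 1). At (u, v) = (-3/2, 5/2): sqrt(910).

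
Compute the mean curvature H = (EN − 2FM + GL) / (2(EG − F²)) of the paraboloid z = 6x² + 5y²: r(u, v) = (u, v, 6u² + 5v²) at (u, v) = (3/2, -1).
H = 2231*sqrt(17)/36125

With E = 144*u^2 + 1, F = 120*u*v, G = 100*v^2 + 1, L = 12/sqrt(144*u^2 + 100*v^2 + 1), M = 0, N = 10/sqrt(144*u^2 + 100*v^2 + 1), assemble
  H = (EN − 2FM + GL) / (2(EG − F²)) = (720*u^2 + 600*v^2 + 11)/(144*u^2 + 100*v^2 + 1)^(3/2).
At (u, v) = (3/2, -1): H = 2231*sqrt(17)/36125.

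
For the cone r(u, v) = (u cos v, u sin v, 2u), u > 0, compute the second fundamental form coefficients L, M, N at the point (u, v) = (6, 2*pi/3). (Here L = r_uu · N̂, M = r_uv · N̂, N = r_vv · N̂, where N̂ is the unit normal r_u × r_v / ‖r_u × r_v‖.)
L = 0;  M = 0;  N = 12*sqrt(5)/5

Compute the unit normal N̂(u, v) = (-2*sqrt(5)*u*cos(v)/(5*Abs(u)), -2*sqrt(5)*u*sin(v)/(5*Abs(u)), sqrt(5)*u/(5*Abs(u))), and the second partials r_uu, r_uv, r_vv. Take dot products:
  L(u, v) = r_uu · N̂ = 0,
  M(u, v) = r_uv · N̂ = 0,
  N(u, v) = r_vv · N̂ = 2*sqrt(5)*u^2/(5*Abs(u)).
Evaluating at (u, v) = (6, 2*pi/3):
  L = 0, M = 0, N = 12*sqrt(5)/5.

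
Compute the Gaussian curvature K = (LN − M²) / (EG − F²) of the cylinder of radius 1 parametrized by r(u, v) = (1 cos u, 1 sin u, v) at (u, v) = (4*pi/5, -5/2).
K = 0

Coefficients of the first fundamental form: E = 1, F = 0, G = 1.
Coefficients of the second fundamental form: L = -1, M = 0, N = 0.
Assemble K = (LN − M²)/(EG − F²) = 0. At (u, v) = (4*pi/5, -5/2): K = 0.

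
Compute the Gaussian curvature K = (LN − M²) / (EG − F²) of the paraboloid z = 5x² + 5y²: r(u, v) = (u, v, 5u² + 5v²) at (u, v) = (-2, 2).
K = 100/641601

Coefficients of the first fundamental form: E = 100*u^2 + 1, F = 100*u*v, G = 100*v^2 + 1.
Coefficients of the second fundamental form: L = 10/sqrt(100*u^2 + 100*v^2 + 1), M = 0, N = 10/sqrt(100*u^2 + 100*v^2 + 1).
Assemble K = (LN − M²)/(EG − F²) = 100/(10000*u^4 + 20000*u^2*v^2 + 200*u^2 + 10000*v^4 + 200*v^2 + 1). At (u, v) = (-2, 2): K = 100/641601.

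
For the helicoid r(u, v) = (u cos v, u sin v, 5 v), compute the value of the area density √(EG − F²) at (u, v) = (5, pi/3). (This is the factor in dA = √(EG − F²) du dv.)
√(EG − F²)|_{(5, pi/3)} = 5*sqrt(2)

E = 1, F = 0, G = u^2 + 25, so EG − F² = u^2 + 25. Taking the positive square root: √(EG − F²) = sqrt(u^2 + 25). At (u, v) = (5, pi/3): 5*sqrt(2).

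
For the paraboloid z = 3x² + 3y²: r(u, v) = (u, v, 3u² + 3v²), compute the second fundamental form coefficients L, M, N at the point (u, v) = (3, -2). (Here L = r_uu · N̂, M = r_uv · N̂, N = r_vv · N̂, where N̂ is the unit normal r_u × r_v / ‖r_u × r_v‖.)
L = 6*sqrt(469)/469;  M = 0;  N = 6*sqrt(469)/469

Compute the unit normal N̂(u, v) = (-6*u/sqrt(36*u^2 + 36*v^2 + 1), -6*v/sqrt(36*u^2 + 36*v^2 + 1), 1/sqrt(36*u^2 + 36*v^2 + 1)), and the second partials r_uu, r_uv, r_vv. Take dot products:
  L(u, v) = r_uu · N̂ = 6/sqrt(36*u^2 + 36*v^2 + 1),
  M(u, v) = r_uv · N̂ = 0,
  N(u, v) = r_vv · N̂ = 6/sqrt(36*u^2 + 36*v^2 + 1).
Evaluating at (u, v) = (3, -2):
  L = 6*sqrt(469)/469, M = 0, N = 6*sqrt(469)/469.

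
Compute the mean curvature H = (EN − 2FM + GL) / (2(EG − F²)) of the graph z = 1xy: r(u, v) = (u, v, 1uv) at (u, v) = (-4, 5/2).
H = 80*sqrt(93)/8649

With E = v^2 + 1, F = u*v, G = u^2 + 1, L = 0, M = 1/sqrt(u^2 + v^2 + 1), N = 0, assemble
  H = (EN − 2FM + GL) / (2(EG − F²)) = -u*v/(u^2 + v^2 + 1)^(3/2).
At (u, v) = (-4, 5/2): H = 80*sqrt(93)/8649.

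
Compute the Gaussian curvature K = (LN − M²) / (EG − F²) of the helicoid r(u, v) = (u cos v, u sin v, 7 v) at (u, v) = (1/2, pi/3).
K = -784/38809

Coefficients of the first fundamental form: E = 1, F = 0, G = u^2 + 49.
Coefficients of the second fundamental form: L = 0, M = -7/sqrt(u^2 + 49), N = 0.
Assemble K = (LN − M²)/(EG − F²) = -49/(u^2 + 49)^2. At (u, v) = (1/2, pi/3): K = -784/38809.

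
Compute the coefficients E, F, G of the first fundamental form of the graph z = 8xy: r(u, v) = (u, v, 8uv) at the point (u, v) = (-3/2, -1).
E = 65;  F = 96;  G = 145

Partials: r_u = (1, 0, 8*v), r_v = (0, 1, 8*u). As functions of (u, v):
  E = r_u · r_u = 64*v^2 + 1,
  F = r_u · r_v = 64*u*v,
  G = r_v · r_v = 64*u^2 + 1.
Evaluating at (u, v) = (-3/2, -1): E = 65, F = 96, G = 145.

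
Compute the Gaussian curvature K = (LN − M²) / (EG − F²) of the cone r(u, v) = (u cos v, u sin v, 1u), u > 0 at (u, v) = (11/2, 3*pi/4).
K = 0

Coefficients of the first fundamental form: E = 2, F = 0, G = u^2.
Coefficients of the second fundamental form: L = 0, M = 0, N = sqrt(2)*u^2/(2*Abs(u)).
Assemble K = (LN − M²)/(EG − F²) = 0. At (u, v) = (11/2, 3*pi/4): K = 0.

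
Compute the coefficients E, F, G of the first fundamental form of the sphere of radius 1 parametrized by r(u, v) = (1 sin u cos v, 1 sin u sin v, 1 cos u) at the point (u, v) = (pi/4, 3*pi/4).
E = 1;  F = 0;  G = 1/2

Partials: r_u = (cos(u)*cos(v), sin(v)*cos(u), -sin(u)), r_v = (-sin(u)*sin(v), sin(u)*cos(v), 0). As functions of (u, v):
  E = r_u · r_u = 1,
  F = r_u · r_v = 0,
  G = r_v · r_v = sin(u)^2.
Evaluating at (u, v) = (pi/4, 3*pi/4): E = 1, F = 0, G = 1/2.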